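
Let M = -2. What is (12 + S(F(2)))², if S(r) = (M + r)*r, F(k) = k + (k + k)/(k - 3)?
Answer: 400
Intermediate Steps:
F(k) = k + 2*k/(-3 + k) (F(k) = k + (2*k)/(-3 + k) = k + 2*k/(-3 + k))
S(r) = r*(-2 + r) (S(r) = (-2 + r)*r = r*(-2 + r))
(12 + S(F(2)))² = (12 + (2*(-1 + 2)/(-3 + 2))*(-2 + 2*(-1 + 2)/(-3 + 2)))² = (12 + (2*1/(-1))*(-2 + 2*1/(-1)))² = (12 + (2*(-1)*1)*(-2 + 2*(-1)*1))² = (12 - 2*(-2 - 2))² = (12 - 2*(-4))² = (12 + 8)² = 20² = 400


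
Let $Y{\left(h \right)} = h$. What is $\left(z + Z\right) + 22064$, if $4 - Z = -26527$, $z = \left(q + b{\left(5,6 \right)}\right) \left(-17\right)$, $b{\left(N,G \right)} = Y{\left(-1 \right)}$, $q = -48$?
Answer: $49428$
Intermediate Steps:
$b{\left(N,G \right)} = -1$
$z = 833$ ($z = \left(-48 - 1\right) \left(-17\right) = \left(-49\right) \left(-17\right) = 833$)
$Z = 26531$ ($Z = 4 - -26527 = 4 + 26527 = 26531$)
$\left(z + Z\right) + 22064 = \left(833 + 26531\right) + 22064 = 27364 + 22064 = 49428$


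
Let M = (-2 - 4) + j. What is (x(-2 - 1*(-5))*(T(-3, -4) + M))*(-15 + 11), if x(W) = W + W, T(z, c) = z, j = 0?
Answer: 216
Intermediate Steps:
M = -6 (M = (-2 - 4) + 0 = -6 + 0 = -6)
x(W) = 2*W
(x(-2 - 1*(-5))*(T(-3, -4) + M))*(-15 + 11) = ((2*(-2 - 1*(-5)))*(-3 - 6))*(-15 + 11) = ((2*(-2 + 5))*(-9))*(-4) = ((2*3)*(-9))*(-4) = (6*(-9))*(-4) = -54*(-4) = 216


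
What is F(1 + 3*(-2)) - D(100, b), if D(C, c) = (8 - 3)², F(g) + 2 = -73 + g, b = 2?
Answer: -105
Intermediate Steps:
F(g) = -75 + g (F(g) = -2 + (-73 + g) = -75 + g)
D(C, c) = 25 (D(C, c) = 5² = 25)
F(1 + 3*(-2)) - D(100, b) = (-75 + (1 + 3*(-2))) - 1*25 = (-75 + (1 - 6)) - 25 = (-75 - 5) - 25 = -80 - 25 = -105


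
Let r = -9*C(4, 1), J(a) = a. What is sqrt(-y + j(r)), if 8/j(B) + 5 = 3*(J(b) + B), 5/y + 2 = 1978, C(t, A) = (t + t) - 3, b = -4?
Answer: I*sqrt(53846)/988 ≈ 0.23487*I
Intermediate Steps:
C(t, A) = -3 + 2*t (C(t, A) = 2*t - 3 = -3 + 2*t)
y = 5/1976 (y = 5/(-2 + 1978) = 5/1976 ≈ 0.0025304)
r = -45 (r = -9*(-3 + 2*4) = -9*(-3 + 8) = -9*5 = -45)
j(B) = 8/(-17 + 3*B) (j(B) = 8/(-5 + 3*(-4 + B)) = 8/(-5 + (-12 + 3*B)) = 8/(-17 + 3*B))
sqrt(-y + j(r)) = sqrt(-1*5/1976 + 8/(-17 + 3*(-45))) = sqrt(-5/1976 + 8/(-17 - 135)) = sqrt(-5/1976 + 8/(-152)) = sqrt(-5/1976 + 8*(-1/152)) = sqrt(-5/1976 - 1/19) = sqrt(-109/1976) = I*sqrt(53846)/988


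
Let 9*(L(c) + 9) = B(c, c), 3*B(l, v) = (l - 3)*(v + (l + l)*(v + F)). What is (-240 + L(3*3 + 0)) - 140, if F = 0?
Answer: -351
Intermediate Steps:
B(l, v) = (-3 + l)*(v + 2*l*v)/3 (B(l, v) = ((l - 3)*(v + (l + l)*(v + 0)))/3 = ((-3 + l)*(v + (2*l)*v))/3 = ((-3 + l)*(v + 2*l*v))/3 = (-3 + l)*(v + 2*l*v)/3)
L(c) = -9 + c*(-3 - 5*c + 2*c²)/27 (L(c) = -9 + (c*(-3 - 5*c + 2*c²)/3)/9 = -9 + c*(-3 - 5*c + 2*c²)/27)
(-240 + L(3*3 + 0)) - 140 = (-240 + (-9 - 5*(3*3 + 0)²/27 - (3*3 + 0)/9 + 2*(3*3 + 0)³/27)) - 140 = (-240 + (-9 - 5*(9 + 0)²/27 - (9 + 0)/9 + 2*(9 + 0)³/27)) - 140 = (-240 + (-9 - 5/27*9² - ⅑*9 + (2/27)*9³)) - 140 = (-240 + (-9 - 5/27*81 - 1 + (2/27)*729)) - 140 = (-240 + (-9 - 15 - 1 + 54)) - 140 = (-240 + 29) - 140 = -211 - 140 = -351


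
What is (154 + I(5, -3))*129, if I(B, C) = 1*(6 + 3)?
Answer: 21027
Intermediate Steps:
I(B, C) = 9 (I(B, C) = 1*9 = 9)
(154 + I(5, -3))*129 = (154 + 9)*129 = 163*129 = 21027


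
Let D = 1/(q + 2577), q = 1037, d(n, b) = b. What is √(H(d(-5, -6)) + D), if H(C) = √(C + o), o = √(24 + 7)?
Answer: √(3614 + 13060996*I*√(6 - √31))/3614 ≈ 0.57346 + 0.57322*I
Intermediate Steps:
o = √31 ≈ 5.5678
D = 1/3614 (D = 1/(1037 + 2577) = 1/3614 ≈ 0.00027670)
H(C) = √(C + √31)
√(H(d(-5, -6)) + D) = √(√(-6 + √31) + 1/3614) = √(1/3614 + √(-6 + √31))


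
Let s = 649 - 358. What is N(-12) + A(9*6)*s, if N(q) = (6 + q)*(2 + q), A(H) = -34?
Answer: -9834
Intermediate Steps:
s = 291
N(q) = (2 + q)*(6 + q)
N(-12) + A(9*6)*s = (12 + (-12)**2 + 8*(-12)) - 34*291 = (12 + 144 - 96) - 9894 = 60 - 9894 = -9834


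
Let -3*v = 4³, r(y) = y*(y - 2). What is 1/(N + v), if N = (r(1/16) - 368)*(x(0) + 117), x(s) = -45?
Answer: -96/2546501 ≈ -3.7699e-5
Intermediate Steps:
r(y) = y*(-2 + y)
N = -848151/32 (N = ((-2 + 1/16)/16 - 368)*(-45 + 117) = ((-2 + 1/16)/16 - 368)*72 = ((1/16)*(-31/16) - 368)*72 = (-31/256 - 368)*72 = -94239/256*72 = -848151/32 ≈ -26505.)
v = -64/3 (v = -⅓*4³ = -⅓*64 = -64/3 ≈ -21.333)
1/(N + v) = 1/(-848151/32 - 64/3) = 1/(-2546501/96) = -96/2546501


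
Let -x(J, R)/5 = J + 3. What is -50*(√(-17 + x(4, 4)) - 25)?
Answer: 1250 - 100*I*√13 ≈ 1250.0 - 360.56*I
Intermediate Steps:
x(J, R) = -15 - 5*J (x(J, R) = -5*(J + 3) = -5*(3 + J) = -15 - 5*J)
-50*(√(-17 + x(4, 4)) - 25) = -50*(√(-17 + (-15 - 5*4)) - 25) = -50*(√(-17 + (-15 - 20)) - 25) = -50*(√(-17 - 35) - 25) = -50*(√(-52) - 25) = -50*(2*I*√13 - 25) = -50*(-25 + 2*I*√13) = 1250 - 100*I*√13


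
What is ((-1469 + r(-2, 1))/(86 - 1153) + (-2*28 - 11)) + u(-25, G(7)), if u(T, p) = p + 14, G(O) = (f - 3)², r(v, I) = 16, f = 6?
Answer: -45495/1067 ≈ -42.638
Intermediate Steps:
G(O) = 9 (G(O) = (6 - 3)² = 3² = 9)
u(T, p) = 14 + p
((-1469 + r(-2, 1))/(86 - 1153) + (-2*28 - 11)) + u(-25, G(7)) = ((-1469 + 16)/(86 - 1153) + (-2*28 - 11)) + (14 + 9) = (-1453/(-1067) + (-56 - 11)) + 23 = (-1453*(-1/1067) - 67) + 23 = (1453/1067 - 67) + 23 = -70036/1067 + 23 = -45495/1067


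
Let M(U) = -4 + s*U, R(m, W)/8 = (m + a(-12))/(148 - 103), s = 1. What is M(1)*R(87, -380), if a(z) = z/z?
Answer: -704/15 ≈ -46.933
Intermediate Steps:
a(z) = 1
R(m, W) = 8/45 + 8*m/45 (R(m, W) = 8*((m + 1)/(148 - 103)) = 8*((1 + m)/45) = 8*((1 + m)*(1/45)) = 8*(1/45 + m/45) = 8/45 + 8*m/45)
M(U) = -4 + U (M(U) = -4 + 1*U = -4 + U)
M(1)*R(87, -380) = (-4 + 1)*(8/45 + (8/45)*87) = -3*(8/45 + 232/15) = -3*704/45 = -704/15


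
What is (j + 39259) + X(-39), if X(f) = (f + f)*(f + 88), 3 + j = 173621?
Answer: 209055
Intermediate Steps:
j = 173618 (j = -3 + 173621 = 173618)
X(f) = 2*f*(88 + f) (X(f) = (2*f)*(88 + f) = 2*f*(88 + f))
(j + 39259) + X(-39) = (173618 + 39259) + 2*(-39)*(88 - 39) = 212877 + 2*(-39)*49 = 212877 - 3822 = 209055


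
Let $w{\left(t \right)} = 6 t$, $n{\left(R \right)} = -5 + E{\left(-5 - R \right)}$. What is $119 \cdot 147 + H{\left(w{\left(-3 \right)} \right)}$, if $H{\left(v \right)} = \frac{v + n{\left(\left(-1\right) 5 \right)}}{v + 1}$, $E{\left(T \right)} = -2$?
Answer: $\frac{297406}{17} \approx 17494.0$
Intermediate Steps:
$n{\left(R \right)} = -7$ ($n{\left(R \right)} = -5 - 2 = -7$)
$H{\left(v \right)} = \frac{-7 + v}{1 + v}$ ($H{\left(v \right)} = \frac{v - 7}{v + 1} = \frac{-7 + v}{1 + v}$)
$119 \cdot 147 + H{\left(w{\left(-3 \right)} \right)} = 119 \cdot 147 + \frac{-7 + 6 \left(-3\right)}{1 + 6 \left(-3\right)} = 17493 + \frac{-7 - 18}{1 - 18} = 17493 + \frac{1}{-17} \left(-25\right) = 17493 - - \frac{25}{17} = 17493 + \frac{25}{17} = \frac{297406}{17}$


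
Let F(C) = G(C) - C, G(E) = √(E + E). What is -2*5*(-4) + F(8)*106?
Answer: -384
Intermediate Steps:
G(E) = √2*√E (G(E) = √(2*E) = √2*√E)
F(C) = -C + √2*√C (F(C) = √2*√C - C = -C + √2*√C)
-2*5*(-4) + F(8)*106 = -2*5*(-4) + (-1*8 + √2*√8)*106 = -10*(-4) + (-8 + √2*(2*√2))*106 = 40 + (-8 + 4)*106 = 40 - 4*106 = 40 - 424 = -384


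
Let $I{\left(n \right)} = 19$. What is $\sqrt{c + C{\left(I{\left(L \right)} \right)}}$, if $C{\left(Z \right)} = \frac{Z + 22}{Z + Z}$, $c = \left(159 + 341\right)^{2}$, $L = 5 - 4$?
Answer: $\frac{\sqrt{361001558}}{38} \approx 500.0$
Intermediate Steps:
$L = 1$ ($L = 5 - 4 = 1$)
$c = 250000$ ($c = 500^{2} = 250000$)
$C{\left(Z \right)} = \frac{22 + Z}{2 Z}$
$\sqrt{c + C{\left(I{\left(L \right)} \right)}} = \sqrt{250000 + \frac{22 + 19}{2 \cdot 19}} = \sqrt{250000 + \frac{1}{2} \cdot \frac{1}{19} \cdot 41} = \sqrt{250000 + \frac{41}{38}} = \sqrt{\frac{9500041}{38}} = \frac{\sqrt{361001558}}{38}$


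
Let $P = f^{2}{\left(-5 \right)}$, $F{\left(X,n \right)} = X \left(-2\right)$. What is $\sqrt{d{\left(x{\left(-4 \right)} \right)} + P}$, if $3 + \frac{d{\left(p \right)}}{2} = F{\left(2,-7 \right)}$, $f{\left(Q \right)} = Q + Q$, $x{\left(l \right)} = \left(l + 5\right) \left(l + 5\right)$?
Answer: $\sqrt{86} \approx 9.2736$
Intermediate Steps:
$x{\left(l \right)} = \left(5 + l\right)^{2}$ ($x{\left(l \right)} = \left(5 + l\right) \left(5 + l\right) = \left(5 + l\right)^{2}$)
$f{\left(Q \right)} = 2 Q$
$F{\left(X,n \right)} = - 2 X$
$d{\left(p \right)} = -14$ ($d{\left(p \right)} = -6 + 2 \left(\left(-2\right) 2\right) = -6 + 2 \left(-4\right) = -6 - 8 = -14$)
$P = 100$ ($P = \left(2 \left(-5\right)\right)^{2} = \left(-10\right)^{2} = 100$)
$\sqrt{d{\left(x{\left(-4 \right)} \right)} + P} = \sqrt{-14 + 100} = \sqrt{86}$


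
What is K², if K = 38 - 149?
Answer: 12321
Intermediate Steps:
K = -111
K² = (-111)² = 12321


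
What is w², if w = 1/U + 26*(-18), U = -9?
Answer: 17749369/81 ≈ 2.1913e+5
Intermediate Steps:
w = -4213/9 (w = 1/(-9) + 26*(-18) = -⅑ - 468 = -4213/9 ≈ -468.11)
w² = (-4213/9)² = 17749369/81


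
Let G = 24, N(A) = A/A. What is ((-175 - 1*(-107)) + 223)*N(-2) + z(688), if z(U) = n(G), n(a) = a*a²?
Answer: 13979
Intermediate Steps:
N(A) = 1
n(a) = a³
z(U) = 13824 (z(U) = 24³ = 13824)
((-175 - 1*(-107)) + 223)*N(-2) + z(688) = ((-175 - 1*(-107)) + 223)*1 + 13824 = ((-175 + 107) + 223)*1 + 13824 = (-68 + 223)*1 + 13824 = 155*1 + 13824 = 155 + 13824 = 13979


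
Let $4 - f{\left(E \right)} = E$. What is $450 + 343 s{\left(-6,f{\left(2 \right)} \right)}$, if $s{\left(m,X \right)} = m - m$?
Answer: $450$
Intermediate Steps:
$f{\left(E \right)} = 4 - E$
$s{\left(m,X \right)} = 0$
$450 + 343 s{\left(-6,f{\left(2 \right)} \right)} = 450 + 343 \cdot 0 = 450 + 0 = 450$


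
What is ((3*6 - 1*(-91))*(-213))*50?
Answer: -1160850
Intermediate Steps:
((3*6 - 1*(-91))*(-213))*50 = ((18 + 91)*(-213))*50 = (109*(-213))*50 = -23217*50 = -1160850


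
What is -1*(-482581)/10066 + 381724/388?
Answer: 1007418803/976402 ≈ 1031.8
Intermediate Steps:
-1*(-482581)/10066 + 381724/388 = 482581*(1/10066) + 381724*(1/388) = 482581/10066 + 95431/97 = 1007418803/976402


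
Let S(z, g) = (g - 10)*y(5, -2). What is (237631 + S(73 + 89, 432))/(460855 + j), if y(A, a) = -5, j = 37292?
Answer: 6039/12773 ≈ 0.47279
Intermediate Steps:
S(z, g) = 50 - 5*g (S(z, g) = (g - 10)*(-5) = (-10 + g)*(-5) = 50 - 5*g)
(237631 + S(73 + 89, 432))/(460855 + j) = (237631 + (50 - 5*432))/(460855 + 37292) = (237631 + (50 - 2160))/498147 = (237631 - 2110)*(1/498147) = 235521*(1/498147) = 6039/12773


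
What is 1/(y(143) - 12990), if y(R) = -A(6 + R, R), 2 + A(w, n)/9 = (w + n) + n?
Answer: -1/16887 ≈ -5.9217e-5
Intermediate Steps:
A(w, n) = -18 + 9*w + 18*n (A(w, n) = -18 + 9*((w + n) + n) = -18 + 9*((n + w) + n) = -18 + 9*(w + 2*n) = -18 + (9*w + 18*n) = -18 + 9*w + 18*n)
y(R) = -36 - 27*R (y(R) = -(-18 + 9*(6 + R) + 18*R) = -(-18 + (54 + 9*R) + 18*R) = -(36 + 27*R) = -36 - 27*R)
1/(y(143) - 12990) = 1/((-36 - 27*143) - 12990) = 1/((-36 - 3861) - 12990) = 1/(-3897 - 12990) = 1/(-16887) = -1/16887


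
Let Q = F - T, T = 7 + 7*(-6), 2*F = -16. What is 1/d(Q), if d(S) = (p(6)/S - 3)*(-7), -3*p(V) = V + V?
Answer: 27/595 ≈ 0.045378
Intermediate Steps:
F = -8 (F = (1/2)*(-16) = -8)
T = -35 (T = 7 - 42 = -35)
p(V) = -2*V/3 (p(V) = -(V + V)/3 = -2*V/3)
Q = 27 (Q = -8 - 1*(-35) = -8 + 35 = 27)
d(S) = 21 + 28/S (d(S) = ((-2/3*6)/S - 3)*(-7) = (-4/S - 3)*(-7) = (-3 - 4/S)*(-7) = 21 + 28/S)
1/d(Q) = 1/(21 + 28/27) = 1/(595/27) = 27/595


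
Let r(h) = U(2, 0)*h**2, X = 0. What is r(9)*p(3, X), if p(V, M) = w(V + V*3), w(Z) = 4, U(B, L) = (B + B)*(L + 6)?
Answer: 7776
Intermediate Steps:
U(B, L) = 2*B*(6 + L) (U(B, L) = (2*B)*(6 + L) = 2*B*(6 + L))
p(V, M) = 4
r(h) = 24*h**2 (r(h) = (2*2*(6 + 0))*h**2 = (2*2*6)*h**2 = 24*h**2)
r(9)*p(3, X) = (24*9**2)*4 = (24*81)*4 = 1944*4 = 7776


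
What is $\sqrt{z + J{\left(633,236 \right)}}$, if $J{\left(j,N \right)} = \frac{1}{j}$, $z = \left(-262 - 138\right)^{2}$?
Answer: $\frac{\sqrt{64110240633}}{633} \approx 400.0$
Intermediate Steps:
$z = 160000$ ($z = \left(-400\right)^{2} = 160000$)
$\sqrt{z + J{\left(633,236 \right)}} = \sqrt{160000 + \frac{1}{633}} = \sqrt{\frac{101280001}{633}} = \frac{\sqrt{64110240633}}{633}$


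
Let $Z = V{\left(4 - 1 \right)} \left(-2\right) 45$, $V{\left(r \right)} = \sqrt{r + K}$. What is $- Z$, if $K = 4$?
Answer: $90 \sqrt{7} \approx 238.12$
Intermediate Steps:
$V{\left(r \right)} = \sqrt{4 + r}$ ($V{\left(r \right)} = \sqrt{r + 4} = \sqrt{4 + r}$)
$Z = - 90 \sqrt{7}$ ($Z = \sqrt{4 + \left(4 - 1\right)} \left(-2\right) 45 = \sqrt{4 + 3} \left(-2\right) 45 = \sqrt{7} \left(-2\right) 45 = - 2 \sqrt{7} \cdot 45 = - 90 \sqrt{7} \approx -238.12$)
$- Z = - \left(-90\right) \sqrt{7} = 90 \sqrt{7}$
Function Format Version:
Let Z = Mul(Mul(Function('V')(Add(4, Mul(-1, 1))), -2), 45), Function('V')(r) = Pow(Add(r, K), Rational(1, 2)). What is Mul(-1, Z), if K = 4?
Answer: Mul(90, Pow(7, Rational(1, 2))) ≈ 238.12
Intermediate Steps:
Function('V')(r) = Pow(Add(4, r), Rational(1, 2)) (Function('V')(r) = Pow(Add(r, 4), Rational(1, 2)) = Pow(Add(4, r), Rational(1, 2)))
Z = Mul(-90, Pow(7, Rational(1, 2))) (Z = Mul(Mul(Pow(Add(4, Add(4, Mul(-1, 1))), Rational(1, 2)), -2), 45) = Mul(Mul(Pow(Add(4, Add(4, -1)), Rational(1, 2)), -2), 45) = Mul(Mul(Pow(Add(4, 3), Rational(1, 2)), -2), 45) = Mul(Mul(Pow(7, Rational(1, 2)), -2), 45) = Mul(Mul(-2, Pow(7, Rational(1, 2))), 45) = Mul(-90, Pow(7, Rational(1, 2))) ≈ -238.12)
Mul(-1, Z) = Mul(-1, Mul(-90, Pow(7, Rational(1, 2)))) = Mul(90, Pow(7, Rational(1, 2)))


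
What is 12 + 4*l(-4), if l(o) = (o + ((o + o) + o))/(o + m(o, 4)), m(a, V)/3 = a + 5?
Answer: 76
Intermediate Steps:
m(a, V) = 15 + 3*a (m(a, V) = 3*(a + 5) = 3*(5 + a) = 15 + 3*a)
l(o) = 4*o/(15 + 4*o) (l(o) = (o + ((o + o) + o))/(o + (15 + 3*o)) = (o + (2*o + o))/(15 + 4*o) = (o + 3*o)/(15 + 4*o) = (4*o)/(15 + 4*o) = 4*o/(15 + 4*o))
12 + 4*l(-4) = 12 + 4*(4*(-4)/(15 + 4*(-4))) = 12 + 4*(4*(-4)/(15 - 16)) = 12 + 4*(4*(-4)/(-1)) = 12 + 4*(4*(-4)*(-1)) = 12 + 4*16 = 12 + 64 = 76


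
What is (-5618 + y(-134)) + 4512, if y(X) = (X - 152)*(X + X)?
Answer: 75542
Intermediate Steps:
y(X) = 2*X*(-152 + X) (y(X) = (-152 + X)*(2*X) = 2*X*(-152 + X))
(-5618 + y(-134)) + 4512 = (-5618 + 2*(-134)*(-152 - 134)) + 4512 = (-5618 + 2*(-134)*(-286)) + 4512 = (-5618 + 76648) + 4512 = 71030 + 4512 = 75542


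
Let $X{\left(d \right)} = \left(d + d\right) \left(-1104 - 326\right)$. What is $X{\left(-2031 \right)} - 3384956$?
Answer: $2423704$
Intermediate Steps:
$X{\left(d \right)} = - 2860 d$ ($X{\left(d \right)} = 2 d \left(-1430\right) = - 2860 d$)
$X{\left(-2031 \right)} - 3384956 = \left(-2860\right) \left(-2031\right) - 3384956 = 5808660 - 3384956 = 2423704$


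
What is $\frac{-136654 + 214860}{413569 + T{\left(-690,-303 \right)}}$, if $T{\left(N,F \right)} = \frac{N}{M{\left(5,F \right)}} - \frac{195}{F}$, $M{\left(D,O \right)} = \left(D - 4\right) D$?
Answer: $\frac{3949403}{20878298} \approx 0.18916$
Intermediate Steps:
$M{\left(D,O \right)} = D \left(-4 + D\right)$ ($M{\left(D,O \right)} = \left(D - 4\right) D = \left(-4 + D\right) D = D \left(-4 + D\right)$)
$T{\left(N,F \right)} = - \frac{195}{F} + \frac{N}{5}$ ($T{\left(N,F \right)} = \frac{N}{5 \left(-4 + 5\right)} - \frac{195}{F} = \frac{N}{5 \cdot 1} - \frac{195}{F} = \frac{N}{5} - \frac{195}{F} = - \frac{195}{F} + \frac{N}{5}$)
$\frac{-136654 + 214860}{413569 + T{\left(-690,-303 \right)}} = \frac{-136654 + 214860}{413569 + \left(- \frac{195}{-303} + \frac{1}{5} \left(-690\right)\right)} = \frac{78206}{413569 - \frac{13873}{101}} = \frac{78206}{\frac{41756596}{101}} = 78206 \cdot \frac{101}{41756596} = \frac{3949403}{20878298}$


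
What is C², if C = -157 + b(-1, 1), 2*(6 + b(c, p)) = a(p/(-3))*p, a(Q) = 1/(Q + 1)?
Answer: 421201/16 ≈ 26325.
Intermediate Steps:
a(Q) = 1/(1 + Q)
b(c, p) = -6 + p/(2*(1 - p/3)) (b(c, p) = -6 + (p/(1 + p/(-3)))/2 = -6 + (p/(1 + p*(-⅓)))/2 = -6 + (p/(1 - p/3))/2 = -6 + p/(2*(1 - p/3)))
C = -649/4 (C = -157 + 3*(12 - 5*1)/(2*(-3 + 1)) = -157 + (3/2)*(12 - 5)/(-2) = -157 + (3/2)*(-½)*7 = -157 - 21/4 = -649/4 ≈ -162.25)
C² = (-649/4)² = 421201/16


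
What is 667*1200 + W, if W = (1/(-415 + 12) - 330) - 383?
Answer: 322273860/403 ≈ 7.9969e+5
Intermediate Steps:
W = -287340/403 (W = (1/(-403) - 330) - 383 = (-1/403 - 330) - 383 = -132991/403 - 383 = -287340/403 ≈ -713.00)
667*1200 + W = 667*1200 - 287340/403 = 800400 - 287340/403 = 322273860/403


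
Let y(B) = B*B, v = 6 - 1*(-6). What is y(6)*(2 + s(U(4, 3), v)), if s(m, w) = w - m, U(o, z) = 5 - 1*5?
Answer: 504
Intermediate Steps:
v = 12 (v = 6 + 6 = 12)
U(o, z) = 0 (U(o, z) = 5 - 5 = 0)
y(B) = B²
y(6)*(2 + s(U(4, 3), v)) = 6²*(2 + (12 - 1*0)) = 36*(2 + (12 + 0)) = 36*(2 + 12) = 36*14 = 504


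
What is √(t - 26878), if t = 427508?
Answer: √400630 ≈ 632.95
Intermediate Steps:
√(t - 26878) = √(427508 - 26878) = √400630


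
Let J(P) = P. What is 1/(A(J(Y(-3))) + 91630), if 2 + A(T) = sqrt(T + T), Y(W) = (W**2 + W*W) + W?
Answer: 45814/4197845177 - sqrt(30)/8395690354 ≈ 1.0913e-5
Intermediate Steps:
Y(W) = W + 2*W**2 (Y(W) = (W**2 + W**2) + W = 2*W**2 + W = W + 2*W**2)
A(T) = -2 + sqrt(2)*sqrt(T) (A(T) = -2 + sqrt(T + T) = -2 + sqrt(2*T) = -2 + sqrt(2)*sqrt(T))
1/(A(J(Y(-3))) + 91630) = 1/((-2 + sqrt(2)*sqrt(-3*(1 + 2*(-3)))) + 91630) = 1/((-2 + sqrt(2)*sqrt(-3*(1 - 6))) + 91630) = 1/((-2 + sqrt(2)*sqrt(-3*(-5))) + 91630) = 1/((-2 + sqrt(2)*sqrt(15)) + 91630) = 1/((-2 + sqrt(30)) + 91630) = 1/(91628 + sqrt(30))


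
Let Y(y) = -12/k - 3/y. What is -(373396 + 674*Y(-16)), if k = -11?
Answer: -32934673/88 ≈ -3.7426e+5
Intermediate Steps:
Y(y) = 12/11 - 3/y (Y(y) = -12/(-11) - 3/y = -12*(-1/11) - 3/y = 12/11 - 3/y)
-(373396 + 674*Y(-16)) = -(4115444/11 + 1011/8) = -674/(1/(554 + (12/11 + 3/16))) = -674/(1/(554 + 225/176)) = -674/(1/(97729/176)) = -674/176/97729 = -674*97729/176 = -32934673/88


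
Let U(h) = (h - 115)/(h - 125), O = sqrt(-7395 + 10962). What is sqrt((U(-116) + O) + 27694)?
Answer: sqrt(1608550885 + 58081*sqrt(3567))/241 ≈ 166.60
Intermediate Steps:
O = sqrt(3567) ≈ 59.724
U(h) = (-115 + h)/(-125 + h)
sqrt((U(-116) + O) + 27694) = sqrt(((-115 - 116)/(-125 - 116) + sqrt(3567)) + 27694) = sqrt((-231/(-241) + sqrt(3567)) + 27694) = sqrt((-1/241*(-231) + sqrt(3567)) + 27694) = sqrt((231/241 + sqrt(3567)) + 27694) = sqrt(6674485/241 + sqrt(3567))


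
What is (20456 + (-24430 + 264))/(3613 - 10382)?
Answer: 530/967 ≈ 0.54809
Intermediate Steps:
(20456 + (-24430 + 264))/(3613 - 10382) = (20456 - 24166)/(-6769) = -3710*(-1/6769) = 530/967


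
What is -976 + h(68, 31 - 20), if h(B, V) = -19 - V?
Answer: -1006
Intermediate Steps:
-976 + h(68, 31 - 20) = -976 + (-19 - (31 - 20)) = -976 + (-19 - 1*11) = -976 + (-19 - 11) = -976 - 30 = -1006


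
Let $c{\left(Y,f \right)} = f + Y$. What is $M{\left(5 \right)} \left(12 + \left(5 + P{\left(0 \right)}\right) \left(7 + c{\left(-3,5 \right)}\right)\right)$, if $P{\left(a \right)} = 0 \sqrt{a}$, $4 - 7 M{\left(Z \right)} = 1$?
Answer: $\frac{171}{7} \approx 24.429$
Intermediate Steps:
$c{\left(Y,f \right)} = Y + f$
$M{\left(Z \right)} = \frac{3}{7}$ ($M{\left(Z \right)} = \frac{4}{7} - \frac{1}{7} = \frac{3}{7}$)
$P{\left(a \right)} = 0$
$M{\left(5 \right)} \left(12 + \left(5 + P{\left(0 \right)}\right) \left(7 + c{\left(-3,5 \right)}\right)\right) = \frac{3 \left(12 + \left(5 + 0\right) \left(7 + \left(-3 + 5\right)\right)\right)}{7} = \frac{3 \left(12 + 5 \left(7 + 2\right)\right)}{7} = \frac{3 \left(12 + 5 \cdot 9\right)}{7} = \frac{3 \left(12 + 45\right)}{7} = \frac{3}{7} \cdot 57 = \frac{171}{7}$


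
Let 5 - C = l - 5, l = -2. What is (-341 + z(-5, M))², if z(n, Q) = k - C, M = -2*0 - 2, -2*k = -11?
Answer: 483025/4 ≈ 1.2076e+5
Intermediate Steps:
k = 11/2 (k = -½*(-11) = 11/2 ≈ 5.5000)
M = -2 (M = 0 - 2 = -2)
C = 12 (C = 5 - (-2 - 5) = 5 - 1*(-7) = 5 + 7 = 12)
z(n, Q) = -13/2 (z(n, Q) = 11/2 - 1*12 = 11/2 - 12 = -13/2)
(-341 + z(-5, M))² = (-341 - 13/2)² = (-695/2)² = 483025/4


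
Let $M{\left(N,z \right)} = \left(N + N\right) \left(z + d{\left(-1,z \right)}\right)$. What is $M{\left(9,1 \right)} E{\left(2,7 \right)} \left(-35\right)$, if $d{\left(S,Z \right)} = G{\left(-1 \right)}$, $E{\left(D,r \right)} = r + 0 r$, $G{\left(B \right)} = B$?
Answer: $0$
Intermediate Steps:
$E{\left(D,r \right)} = r$ ($E{\left(D,r \right)} = r + 0 = r$)
$d{\left(S,Z \right)} = -1$
$M{\left(N,z \right)} = 2 N \left(-1 + z\right)$ ($M{\left(N,z \right)} = \left(N + N\right) \left(z - 1\right) = 2 N \left(-1 + z\right)$)
$M{\left(9,1 \right)} E{\left(2,7 \right)} \left(-35\right) = 2 \cdot 9 \left(-1 + 1\right) 7 \left(-35\right) = 2 \cdot 9 \cdot 0 \cdot 7 \left(-35\right) = 0 \cdot 7 \left(-35\right) = 0 \left(-35\right) = 0$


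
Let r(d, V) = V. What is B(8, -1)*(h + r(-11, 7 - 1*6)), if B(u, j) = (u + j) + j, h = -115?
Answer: -684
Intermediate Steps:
B(u, j) = u + 2*j (B(u, j) = (j + u) + j = u + 2*j)
B(8, -1)*(h + r(-11, 7 - 1*6)) = (8 + 2*(-1))*(-115 + (7 - 1*6)) = (8 - 2)*(-115 + (7 - 6)) = 6*(-115 + 1) = 6*(-114) = -684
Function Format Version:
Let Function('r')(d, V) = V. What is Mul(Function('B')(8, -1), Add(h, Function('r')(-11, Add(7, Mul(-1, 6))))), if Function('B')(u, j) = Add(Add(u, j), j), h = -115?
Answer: -684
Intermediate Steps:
Function('B')(u, j) = Add(u, Mul(2, j)) (Function('B')(u, j) = Add(Add(j, u), j) = Add(u, Mul(2, j)))
Mul(Function('B')(8, -1), Add(h, Function('r')(-11, Add(7, Mul(-1, 6))))) = Mul(Add(8, Mul(2, -1)), Add(-115, Add(7, Mul(-1, 6)))) = Mul(Add(8, -2), Add(-115, Add(7, -6))) = Mul(6, Add(-115, 1)) = Mul(6, -114) = -684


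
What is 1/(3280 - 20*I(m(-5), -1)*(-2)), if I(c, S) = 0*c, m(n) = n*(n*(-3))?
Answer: 1/3280 ≈ 0.00030488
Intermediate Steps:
m(n) = -3*n**2 (m(n) = n*(-3*n) = -3*n**2)
I(c, S) = 0
1/(3280 - 20*I(m(-5), -1)*(-2)) = 1/(3280 - 20*0*(-2)) = 1/(3280 + 0*(-2)) = 1/(3280 + 0) = 1/3280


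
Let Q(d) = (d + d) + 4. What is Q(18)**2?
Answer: 1600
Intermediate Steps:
Q(d) = 4 + 2*d (Q(d) = 2*d + 4 = 4 + 2*d)
Q(18)**2 = (4 + 2*18)**2 = (4 + 36)**2 = 40**2 = 1600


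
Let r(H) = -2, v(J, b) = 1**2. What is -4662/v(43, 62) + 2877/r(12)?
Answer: -12201/2 ≈ -6100.5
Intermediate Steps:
v(J, b) = 1
-4662/v(43, 62) + 2877/r(12) = -4662/1 + 2877/(-2) = -4662*1 + 2877*(-1/2) = -4662 - 2877/2 = -12201/2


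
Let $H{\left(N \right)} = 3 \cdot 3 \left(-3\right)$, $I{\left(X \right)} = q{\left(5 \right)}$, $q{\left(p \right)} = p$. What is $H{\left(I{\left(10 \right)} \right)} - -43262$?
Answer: $43235$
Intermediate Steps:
$I{\left(X \right)} = 5$
$H{\left(N \right)} = -27$ ($H{\left(N \right)} = 9 \left(-3\right) = -27$)
$H{\left(I{\left(10 \right)} \right)} - -43262 = -27 - -43262 = -27 + 43262 = 43235$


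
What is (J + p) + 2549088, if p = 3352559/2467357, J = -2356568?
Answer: 475018922199/2467357 ≈ 1.9252e+5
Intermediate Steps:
p = 3352559/2467357 (p = 3352559*(1/2467357) = 3352559/2467357 ≈ 1.3588)
(J + p) + 2549088 = (-2356568 + 3352559/2467357) + 2549088 = -5814491198217/2467357 + 2549088 = 475018922199/2467357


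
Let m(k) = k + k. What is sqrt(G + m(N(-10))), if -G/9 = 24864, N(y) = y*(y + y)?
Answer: 4*I*sqrt(13961) ≈ 472.63*I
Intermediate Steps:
N(y) = 2*y**2 (N(y) = y*(2*y) = 2*y**2)
G = -223776 (G = -9*24864 = -223776)
m(k) = 2*k
sqrt(G + m(N(-10))) = sqrt(-223776 + 2*(2*(-10)**2)) = sqrt(-223776 + 2*(2*100)) = sqrt(-223776 + 2*200) = sqrt(-223776 + 400) = sqrt(-223376) = 4*I*sqrt(13961)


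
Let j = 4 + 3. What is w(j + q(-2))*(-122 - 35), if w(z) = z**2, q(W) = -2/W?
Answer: -10048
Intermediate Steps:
j = 7
w(j + q(-2))*(-122 - 35) = (7 - 2/(-2))**2*(-122 - 35) = (7 - 2*(-1/2))**2*(-157) = (7 + 1)**2*(-157) = 8**2*(-157) = 64*(-157) = -10048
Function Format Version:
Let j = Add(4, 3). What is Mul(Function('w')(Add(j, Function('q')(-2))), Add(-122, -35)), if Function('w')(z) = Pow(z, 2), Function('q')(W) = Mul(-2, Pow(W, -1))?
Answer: -10048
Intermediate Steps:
j = 7
Mul(Function('w')(Add(j, Function('q')(-2))), Add(-122, -35)) = Mul(Pow(Add(7, Mul(-2, Pow(-2, -1))), 2), Add(-122, -35)) = Mul(Pow(Add(7, Mul(-2, Rational(-1, 2))), 2), -157) = Mul(Pow(Add(7, 1), 2), -157) = Mul(Pow(8, 2), -157) = Mul(64, -157) = -10048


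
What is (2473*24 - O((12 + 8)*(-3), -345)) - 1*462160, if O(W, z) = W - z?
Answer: -403093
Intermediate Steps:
(2473*24 - O((12 + 8)*(-3), -345)) - 1*462160 = (2473*24 - ((12 + 8)*(-3) - 1*(-345))) - 1*462160 = (59352 - (20*(-3) + 345)) - 462160 = (59352 - (-60 + 345)) - 462160 = (59352 - 1*285) - 462160 = (59352 - 285) - 462160 = 59067 - 462160 = -403093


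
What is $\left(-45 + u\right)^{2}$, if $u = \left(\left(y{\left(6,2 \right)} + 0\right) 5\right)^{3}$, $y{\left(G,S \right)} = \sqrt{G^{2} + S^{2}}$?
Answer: $1000002025 - 900000 \sqrt{10} \approx 9.9716 \cdot 10^{8}$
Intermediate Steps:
$u = 10000 \sqrt{10}$ ($u = \left(\left(\sqrt{6^{2} + 2^{2}} + 0\right) 5\right)^{3} = \left(\left(\sqrt{36 + 4} + 0\right) 5\right)^{3} = \left(\left(\sqrt{40} + 0\right) 5\right)^{3} = \left(\left(2 \sqrt{10} + 0\right) 5\right)^{3} = \left(2 \sqrt{10} \cdot 5\right)^{3} = \left(10 \sqrt{10}\right)^{3} = 10000 \sqrt{10} \approx 31623.0$)
$\left(-45 + u\right)^{2} = \left(-45 + 10000 \sqrt{10}\right)^{2}$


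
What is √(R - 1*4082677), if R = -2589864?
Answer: I*√6672541 ≈ 2583.1*I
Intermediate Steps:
√(R - 1*4082677) = √(-2589864 - 1*4082677) = √(-2589864 - 4082677) = √(-6672541) = I*√6672541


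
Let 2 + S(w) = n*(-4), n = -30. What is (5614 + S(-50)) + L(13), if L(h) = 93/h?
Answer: 74609/13 ≈ 5739.2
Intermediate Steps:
S(w) = 118 (S(w) = -2 - 30*(-4) = -2 + 120 = 118)
(5614 + S(-50)) + L(13) = (5614 + 118) + 93/13 = 5732 + 93*(1/13) = 5732 + 93/13 = 74609/13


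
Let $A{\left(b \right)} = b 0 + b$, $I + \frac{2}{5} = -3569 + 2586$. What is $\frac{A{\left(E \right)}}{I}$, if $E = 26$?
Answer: $- \frac{130}{4917} \approx -0.026439$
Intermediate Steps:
$I = - \frac{4917}{5}$ ($I = - \frac{2}{5} + \left(-3569 + 2586\right) = - \frac{2}{5} - 983 = - \frac{4917}{5} \approx -983.4$)
$A{\left(b \right)} = b$ ($A{\left(b \right)} = 0 + b = b$)
$\frac{A{\left(E \right)}}{I} = \frac{26}{- \frac{4917}{5}} = 26 \left(- \frac{5}{4917}\right) = - \frac{130}{4917}$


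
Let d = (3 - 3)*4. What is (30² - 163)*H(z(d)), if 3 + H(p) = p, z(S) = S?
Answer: -2211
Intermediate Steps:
d = 0 (d = 0*4 = 0)
H(p) = -3 + p
(30² - 163)*H(z(d)) = (30² - 163)*(-3 + 0) = (900 - 163)*(-3) = 737*(-3) = -2211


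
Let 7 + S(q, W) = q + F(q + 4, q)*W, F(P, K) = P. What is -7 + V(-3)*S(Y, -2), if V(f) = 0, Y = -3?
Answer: -7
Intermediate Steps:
S(q, W) = -7 + q + W*(4 + q) (S(q, W) = -7 + (q + (q + 4)*W) = -7 + (q + (4 + q)*W) = -7 + (q + W*(4 + q)) = -7 + q + W*(4 + q))
-7 + V(-3)*S(Y, -2) = -7 + 0*(-7 - 3 - 2*(4 - 3)) = -7 + 0*(-7 - 3 - 2*1) = -7 + 0*(-7 - 3 - 2) = -7 + 0*(-12) = -7 + 0 = -7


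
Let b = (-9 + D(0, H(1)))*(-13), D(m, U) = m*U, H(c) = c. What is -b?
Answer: -117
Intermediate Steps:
D(m, U) = U*m
b = 117 (b = (-9 + 1*0)*(-13) = (-9 + 0)*(-13) = -9*(-13) = 117)
-b = -1*117 = -117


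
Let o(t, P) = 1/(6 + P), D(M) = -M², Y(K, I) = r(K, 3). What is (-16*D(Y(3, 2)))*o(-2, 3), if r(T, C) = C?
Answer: 16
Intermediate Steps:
Y(K, I) = 3
(-16*D(Y(3, 2)))*o(-2, 3) = (-(-16)*3²)/(6 + 3) = -(-16)*9/9 = -16*(-9)*(⅑) = 144*(⅑) = 16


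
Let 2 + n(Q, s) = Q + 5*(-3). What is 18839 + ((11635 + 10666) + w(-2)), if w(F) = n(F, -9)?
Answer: 41121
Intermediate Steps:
n(Q, s) = -17 + Q (n(Q, s) = -2 + (Q + 5*(-3)) = -2 + (Q - 15) = -2 + (-15 + Q) = -17 + Q)
w(F) = -17 + F
18839 + ((11635 + 10666) + w(-2)) = 18839 + ((11635 + 10666) + (-17 - 2)) = 18839 + (22301 - 19) = 18839 + 22282 = 41121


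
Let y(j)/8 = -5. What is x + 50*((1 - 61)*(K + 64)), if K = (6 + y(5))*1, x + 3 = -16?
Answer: -90019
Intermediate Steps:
x = -19 (x = -3 - 16 = -19)
y(j) = -40 (y(j) = 8*(-5) = -40)
K = -34 (K = (6 - 40)*1 = -34*1 = -34)
x + 50*((1 - 61)*(K + 64)) = -19 + 50*((1 - 61)*(-34 + 64)) = -19 + 50*(-60*30) = -19 + 50*(-1800) = -19 - 90000 = -90019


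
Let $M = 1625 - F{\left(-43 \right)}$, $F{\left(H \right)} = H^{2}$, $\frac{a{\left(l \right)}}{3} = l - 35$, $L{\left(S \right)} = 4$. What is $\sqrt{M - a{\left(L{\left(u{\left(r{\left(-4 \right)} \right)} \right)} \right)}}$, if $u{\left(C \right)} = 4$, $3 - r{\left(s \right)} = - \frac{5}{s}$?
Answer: $i \sqrt{131} \approx 11.446 i$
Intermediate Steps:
$r{\left(s \right)} = 3 + \frac{5}{s}$ ($r{\left(s \right)} = 3 - - \frac{5}{s} = 3 + \frac{5}{s}$)
$a{\left(l \right)} = -105 + 3 l$ ($a{\left(l \right)} = 3 \left(l - 35\right) = 3 \left(-35 + l\right) = -105 + 3 l$)
$M = -224$ ($M = 1625 - \left(-43\right)^{2} = 1625 - 1849 = -224$)
$\sqrt{M - a{\left(L{\left(u{\left(r{\left(-4 \right)} \right)} \right)} \right)}} = \sqrt{-224 - \left(-105 + 3 \cdot 4\right)} = \sqrt{-224 - \left(-105 + 12\right)} = \sqrt{-224 - -93} = \sqrt{-224 + 93} = \sqrt{-131} = i \sqrt{131}$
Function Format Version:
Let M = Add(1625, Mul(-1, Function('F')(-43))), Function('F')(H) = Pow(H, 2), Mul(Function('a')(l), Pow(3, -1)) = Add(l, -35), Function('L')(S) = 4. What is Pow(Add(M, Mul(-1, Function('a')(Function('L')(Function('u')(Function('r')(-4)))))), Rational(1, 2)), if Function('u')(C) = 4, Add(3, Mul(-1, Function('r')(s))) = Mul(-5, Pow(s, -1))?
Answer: Mul(I, Pow(131, Rational(1, 2))) ≈ Mul(11.446, I)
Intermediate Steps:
Function('r')(s) = Add(3, Mul(5, Pow(s, -1))) (Function('r')(s) = Add(3, Mul(-1, Mul(-5, Pow(s, -1)))) = Add(3, Mul(5, Pow(s, -1))))
Function('a')(l) = Add(-105, Mul(3, l)) (Function('a')(l) = Mul(3, Add(l, -35)) = Mul(3, Add(-35, l)) = Add(-105, Mul(3, l)))
M = -224 (M = Add(1625, Mul(-1, Pow(-43, 2))) = Add(1625, Mul(-1, 1849)) = Add(1625, -1849) = -224)
Pow(Add(M, Mul(-1, Function('a')(Function('L')(Function('u')(Function('r')(-4)))))), Rational(1, 2)) = Pow(Add(-224, Mul(-1, Add(-105, Mul(3, 4)))), Rational(1, 2)) = Pow(Add(-224, Mul(-1, Add(-105, 12))), Rational(1, 2)) = Pow(Add(-224, Mul(-1, -93)), Rational(1, 2)) = Pow(Add(-224, 93), Rational(1, 2)) = Pow(-131, Rational(1, 2)) = Mul(I, Pow(131, Rational(1, 2)))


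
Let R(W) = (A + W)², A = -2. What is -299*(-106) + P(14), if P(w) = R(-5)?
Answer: 31743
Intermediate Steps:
R(W) = (-2 + W)²
P(w) = 49 (P(w) = (-2 - 5)² = (-7)² = 49)
-299*(-106) + P(14) = -299*(-106) + 49 = 31694 + 49 = 31743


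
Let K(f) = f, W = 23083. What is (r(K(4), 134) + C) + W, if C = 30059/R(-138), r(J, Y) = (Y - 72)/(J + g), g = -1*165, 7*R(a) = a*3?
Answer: 65420527/2898 ≈ 22574.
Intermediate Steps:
R(a) = 3*a/7 (R(a) = (a*3)/7 = (3*a)/7 = 3*a/7)
g = -165
r(J, Y) = (-72 + Y)/(-165 + J) (r(J, Y) = (Y - 72)/(J - 165) = (-72 + Y)/(-165 + J))
C = -210413/414 (C = 30059/(((3/7)*(-138))) = 30059/(-414/7) = 30059*(-7/414) = -210413/414 ≈ -508.24)
(r(K(4), 134) + C) + W = ((-72 + 134)/(-165 + 4) - 210413/414) + 23083 = (62/(-161) - 210413/414) + 23083 = (-1/161*62 - 210413/414) + 23083 = (-62/161 - 210413/414) + 23083 = -1474007/2898 + 23083 = 65420527/2898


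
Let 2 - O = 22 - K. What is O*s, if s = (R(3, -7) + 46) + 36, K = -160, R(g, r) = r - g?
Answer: -12960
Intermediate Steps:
s = 72 (s = ((-7 - 1*3) + 46) + 36 = ((-7 - 3) + 46) + 36 = (-10 + 46) + 36 = 36 + 36 = 72)
O = -180 (O = 2 - (22 - 1*(-160)) = 2 - (22 + 160) = 2 - 1*182 = 2 - 182 = -180)
O*s = -180*72 = -12960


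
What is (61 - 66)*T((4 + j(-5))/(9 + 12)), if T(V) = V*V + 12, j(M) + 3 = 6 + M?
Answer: -26480/441 ≈ -60.045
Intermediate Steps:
j(M) = 3 + M (j(M) = -3 + (6 + M) = 3 + M)
T(V) = 12 + V**2 (T(V) = V**2 + 12 = 12 + V**2)
(61 - 66)*T((4 + j(-5))/(9 + 12)) = (61 - 66)*(12 + ((4 + (3 - 5))/(9 + 12))**2) = -5*(12 + ((4 - 2)/21)**2) = -5*(12 + (2*(1/21))**2) = -5*(12 + (2/21)**2) = -5*(12 + 4/441) = -5*5296/441 = -26480/441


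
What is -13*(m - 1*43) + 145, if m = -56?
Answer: 1432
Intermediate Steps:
-13*(m - 1*43) + 145 = -13*(-56 - 1*43) + 145 = -13*(-56 - 43) + 145 = -13*(-99) + 145 = 1287 + 145 = 1432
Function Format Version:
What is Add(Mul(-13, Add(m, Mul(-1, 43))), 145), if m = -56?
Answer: 1432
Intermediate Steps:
Add(Mul(-13, Add(m, Mul(-1, 43))), 145) = Add(Mul(-13, Add(-56, Mul(-1, 43))), 145) = Add(Mul(-13, Add(-56, -43)), 145) = Add(Mul(-13, -99), 145) = Add(1287, 145) = 1432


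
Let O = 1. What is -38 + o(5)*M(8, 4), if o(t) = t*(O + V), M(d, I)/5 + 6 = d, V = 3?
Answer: 162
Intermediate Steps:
M(d, I) = -30 + 5*d
o(t) = 4*t (o(t) = t*(1 + 3) = t*4 = 4*t)
-38 + o(5)*M(8, 4) = -38 + (4*5)*(-30 + 5*8) = -38 + 20*(-30 + 40) = -38 + 20*10 = -38 + 200 = 162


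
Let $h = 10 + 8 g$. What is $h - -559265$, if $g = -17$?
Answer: $559139$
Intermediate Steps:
$h = -126$ ($h = 10 + 8 \left(-17\right) = 10 - 136 = -126$)
$h - -559265 = -126 - -559265 = -126 + 559265 = 559139$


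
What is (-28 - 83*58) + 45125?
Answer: 40283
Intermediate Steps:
(-28 - 83*58) + 45125 = (-28 - 4814) + 45125 = -4842 + 45125 = 40283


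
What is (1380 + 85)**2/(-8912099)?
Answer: -2146225/8912099 ≈ -0.24082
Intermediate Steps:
(1380 + 85)**2/(-8912099) = 1465**2*(-1/8912099) = 2146225*(-1/8912099) = -2146225/8912099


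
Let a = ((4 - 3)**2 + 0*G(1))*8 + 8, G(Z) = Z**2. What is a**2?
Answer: 256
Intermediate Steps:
a = 16 (a = ((4 - 3)**2 + 0*1**2)*8 + 8 = (1**2 + 0*1)*8 + 8 = (1 + 0)*8 + 8 = 1*8 + 8 = 8 + 8 = 16)
a**2 = 16**2 = 256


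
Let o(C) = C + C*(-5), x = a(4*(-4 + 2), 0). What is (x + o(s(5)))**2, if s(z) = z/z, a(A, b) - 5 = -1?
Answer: 0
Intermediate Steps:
a(A, b) = 4 (a(A, b) = 5 - 1 = 4)
s(z) = 1
x = 4
o(C) = -4*C (o(C) = C - 5*C = -4*C)
(x + o(s(5)))**2 = (4 - 4*1)**2 = (4 - 4)**2 = 0**2 = 0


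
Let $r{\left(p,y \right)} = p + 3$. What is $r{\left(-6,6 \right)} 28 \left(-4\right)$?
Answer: $336$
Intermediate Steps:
$r{\left(p,y \right)} = 3 + p$
$r{\left(-6,6 \right)} 28 \left(-4\right) = \left(3 - 6\right) 28 \left(-4\right) = \left(-3\right) 28 \left(-4\right) = \left(-84\right) \left(-4\right) = 336$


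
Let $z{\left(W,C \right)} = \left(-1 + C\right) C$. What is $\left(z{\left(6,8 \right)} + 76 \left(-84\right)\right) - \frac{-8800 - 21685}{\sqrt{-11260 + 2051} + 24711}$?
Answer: $\frac{7 \left(- 904 \sqrt{9209} + 22334389 i\right)}{\sqrt{9209} - 24711 i} \approx -6326.8 - 0.0047908 i$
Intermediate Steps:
$z{\left(W,C \right)} = C \left(-1 + C\right)$
$\left(z{\left(6,8 \right)} + 76 \left(-84\right)\right) - \frac{-8800 - 21685}{\sqrt{-11260 + 2051} + 24711} = \left(8 \left(-1 + 8\right) + 76 \left(-84\right)\right) - \frac{-8800 - 21685}{\sqrt{-11260 + 2051} + 24711} = \left(8 \cdot 7 - 6384\right) - - \frac{30485}{\sqrt{-9209} + 24711} = \left(56 - 6384\right) - - \frac{30485}{i \sqrt{9209} + 24711} = -6328 - - \frac{30485}{24711 + i \sqrt{9209}} = -6328 + \frac{30485}{24711 + i \sqrt{9209}}$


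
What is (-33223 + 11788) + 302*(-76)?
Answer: -44387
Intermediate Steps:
(-33223 + 11788) + 302*(-76) = -21435 - 22952 = -44387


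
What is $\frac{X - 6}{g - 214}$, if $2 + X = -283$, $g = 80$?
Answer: $\frac{291}{134} \approx 2.1716$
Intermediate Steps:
$X = -285$ ($X = -2 - 283 = -285$)
$\frac{X - 6}{g - 214} = \frac{-285 - 6}{80 - 214} = - \frac{291}{-134} = \left(-291\right) \left(- \frac{1}{134}\right) = \frac{291}{134}$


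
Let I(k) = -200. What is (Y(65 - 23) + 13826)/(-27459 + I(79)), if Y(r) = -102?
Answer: -13724/27659 ≈ -0.49619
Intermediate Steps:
(Y(65 - 23) + 13826)/(-27459 + I(79)) = (-102 + 13826)/(-27459 - 200) = 13724/(-27659) = 13724*(-1/27659) = -13724/27659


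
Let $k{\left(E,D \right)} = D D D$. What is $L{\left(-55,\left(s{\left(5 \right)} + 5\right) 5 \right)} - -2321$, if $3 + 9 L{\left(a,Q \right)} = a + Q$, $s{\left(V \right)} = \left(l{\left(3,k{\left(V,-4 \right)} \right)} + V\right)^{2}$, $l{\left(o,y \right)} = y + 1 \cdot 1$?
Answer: $\frac{37676}{9} \approx 4186.2$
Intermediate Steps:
$k{\left(E,D \right)} = D^{3}$ ($k{\left(E,D \right)} = D^{2} D = D^{3}$)
$l{\left(o,y \right)} = 1 + y$ ($l{\left(o,y \right)} = y + 1 = 1 + y$)
$s{\left(V \right)} = \left(-63 + V\right)^{2}$ ($s{\left(V \right)} = \left(\left(1 + \left(-4\right)^{3}\right) + V\right)^{2} = \left(\left(1 - 64\right) + V\right)^{2} = \left(-63 + V\right)^{2}$)
$L{\left(a,Q \right)} = - \frac{1}{3} + \frac{Q}{9} + \frac{a}{9}$ ($L{\left(a,Q \right)} = - \frac{1}{3} + \frac{a + Q}{9} = - \frac{1}{3} + \frac{Q + a}{9} = - \frac{1}{3} + \left(\frac{Q}{9} + \frac{a}{9}\right) = - \frac{1}{3} + \frac{Q}{9} + \frac{a}{9}$)
$L{\left(-55,\left(s{\left(5 \right)} + 5\right) 5 \right)} - -2321 = \left(- \frac{1}{3} + \frac{\left(\left(-63 + 5\right)^{2} + 5\right) 5}{9} + \frac{1}{9} \left(-55\right)\right) - -2321 = \left(- \frac{1}{3} + \frac{\left(\left(-58\right)^{2} + 5\right) 5}{9} - \frac{55}{9}\right) + 2321 = \left(- \frac{1}{3} + \frac{\left(3364 + 5\right) 5}{9} - \frac{55}{9}\right) + 2321 = \left(- \frac{1}{3} + \frac{3369 \cdot 5}{9} - \frac{55}{9}\right) + 2321 = \left(- \frac{1}{3} + \frac{1}{9} \cdot 16845 - \frac{55}{9}\right) + 2321 = \left(- \frac{1}{3} + \frac{5615}{3} - \frac{55}{9}\right) + 2321 = \frac{16787}{9} + 2321 = \frac{37676}{9}$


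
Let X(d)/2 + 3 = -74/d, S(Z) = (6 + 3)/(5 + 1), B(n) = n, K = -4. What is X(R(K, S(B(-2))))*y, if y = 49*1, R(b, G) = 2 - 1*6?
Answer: 1519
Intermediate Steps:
S(Z) = 3/2 (S(Z) = 9/6 = 9*(⅙) = 3/2)
R(b, G) = -4 (R(b, G) = 2 - 6 = -4)
y = 49
X(d) = -6 - 148/d (X(d) = -6 + 2*(-74/d) = -6 - 148/d)
X(R(K, S(B(-2))))*y = (-6 - 148/(-4))*49 = (-6 - 148*(-¼))*49 = (-6 + 37)*49 = 31*49 = 1519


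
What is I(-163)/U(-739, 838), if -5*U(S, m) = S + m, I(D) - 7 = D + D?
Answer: 145/9 ≈ 16.111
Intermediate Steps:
I(D) = 7 + 2*D (I(D) = 7 + (D + D) = 7 + 2*D)
U(S, m) = -S/5 - m/5 (U(S, m) = -(S + m)/5 = -S/5 - m/5)
I(-163)/U(-739, 838) = (7 + 2*(-163))/(-⅕*(-739) - ⅕*838) = (7 - 326)/(739/5 - 838/5) = -319/(-99/5) = -319*(-5/99) = 145/9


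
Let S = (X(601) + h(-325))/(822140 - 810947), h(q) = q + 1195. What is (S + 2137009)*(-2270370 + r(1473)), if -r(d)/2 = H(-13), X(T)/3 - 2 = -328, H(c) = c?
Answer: -18101862606716792/3731 ≈ -4.8517e+12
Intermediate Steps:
X(T) = -978 (X(T) = 6 + 3*(-328) = 6 - 984 = -978)
r(d) = 26 (r(d) = -2*(-13) = 26)
h(q) = 1195 + q
S = -36/3731 (S = (-978 + (1195 - 325))/(822140 - 810947) = (-978 + 870)/11193 = -108*1/11193 = -36/3731 ≈ -0.0096489)
(S + 2137009)*(-2270370 + r(1473)) = (-36/3731 + 2137009)*(-2270370 + 26) = (7973180543/3731)*(-2270344) = -18101862606716792/3731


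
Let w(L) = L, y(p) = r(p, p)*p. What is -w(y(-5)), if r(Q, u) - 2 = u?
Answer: -15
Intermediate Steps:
r(Q, u) = 2 + u
y(p) = p*(2 + p) (y(p) = (2 + p)*p = p*(2 + p))
-w(y(-5)) = -(-5)*(2 - 5) = -(-5)*(-3) = -1*15 = -15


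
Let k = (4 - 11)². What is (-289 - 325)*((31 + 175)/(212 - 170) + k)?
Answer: -695048/21 ≈ -33098.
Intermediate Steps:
k = 49 (k = (-7)² = 49)
(-289 - 325)*((31 + 175)/(212 - 170) + k) = (-289 - 325)*((31 + 175)/(212 - 170) + 49) = -614*(206/42 + 49) = -614*(206*(1/42) + 49) = -614*(103/21 + 49) = -614*1132/21 = -695048/21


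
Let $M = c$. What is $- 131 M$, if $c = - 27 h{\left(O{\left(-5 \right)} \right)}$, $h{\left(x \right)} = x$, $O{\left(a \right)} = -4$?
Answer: $-14148$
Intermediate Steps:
$c = 108$ ($c = \left(-27\right) \left(-4\right) = 108$)
$M = 108$
$- 131 M = \left(-131\right) 108 = -14148$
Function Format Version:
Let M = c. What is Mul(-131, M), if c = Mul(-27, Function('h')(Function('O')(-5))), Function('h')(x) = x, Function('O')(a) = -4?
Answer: -14148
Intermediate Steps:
c = 108 (c = Mul(-27, -4) = 108)
M = 108
Mul(-131, M) = Mul(-131, 108) = -14148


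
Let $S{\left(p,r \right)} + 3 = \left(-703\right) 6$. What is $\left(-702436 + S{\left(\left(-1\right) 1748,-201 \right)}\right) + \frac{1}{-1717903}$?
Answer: $- \frac{1213968180272}{1717903} \approx -7.0666 \cdot 10^{5}$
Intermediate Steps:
$S{\left(p,r \right)} = -4221$ ($S{\left(p,r \right)} = -3 - 4218 = -4221$)
$\left(-702436 + S{\left(\left(-1\right) 1748,-201 \right)}\right) + \frac{1}{-1717903} = \left(-702436 - 4221\right) + \frac{1}{-1717903} = -706657 - \frac{1}{1717903} = - \frac{1213968180272}{1717903}$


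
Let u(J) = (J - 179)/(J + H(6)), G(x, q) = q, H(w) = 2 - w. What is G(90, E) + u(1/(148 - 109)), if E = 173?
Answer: 6759/31 ≈ 218.03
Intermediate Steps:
u(J) = (-179 + J)/(-4 + J) (u(J) = (J - 179)/(J + (2 - 1*6)) = (-179 + J)/(J + (2 - 6)) = (-179 + J)/(J - 4) = (-179 + J)/(-4 + J))
G(90, E) + u(1/(148 - 109)) = 173 + (-179 + 1/(148 - 109))/(-4 + 1/(148 - 109)) = 173 + (-179 + 1/39)/(-4 + 1/39) = 173 - 6980/39/(-155/39) = 173 - 39/155*(-6980/39) = 173 + 1396/31 = 6759/31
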